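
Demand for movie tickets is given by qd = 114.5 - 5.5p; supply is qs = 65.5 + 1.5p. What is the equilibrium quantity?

q* = 76

Set qd = qs: 114.5 - 5.5p = 65.5 + 1.5p.
49 = 7p, so p* = 7.
q* = 114.5 − 5.5(7) = 76.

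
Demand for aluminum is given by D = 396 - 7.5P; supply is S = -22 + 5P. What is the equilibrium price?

Set D = S: 396 - 7.5P = -22 + 5P.
418 = 12.5P, so P* = 33.44.
Q* = 396 − 7.5(33.44) = 145.2.

P* = 33.44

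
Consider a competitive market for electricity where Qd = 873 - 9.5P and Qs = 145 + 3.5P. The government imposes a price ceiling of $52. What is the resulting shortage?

Shortage = 52

Equilibrium price would be P* = 56, so the ceiling at 52 binds.
At P = 52: Qd = 873 − 9.5(52) = 379, Qs = 145 + 3.5(52) = 327.
Shortage = 379 − 327 = 52.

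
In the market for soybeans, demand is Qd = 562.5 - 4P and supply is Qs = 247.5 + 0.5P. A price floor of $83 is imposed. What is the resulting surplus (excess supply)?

Equilibrium price would be P* = 70, so the floor at 83 binds.
At P = 83: Qd = 230.5, Qs = 289.
Surplus = 289 − 230.5 = 58.5.

Surplus = 58.5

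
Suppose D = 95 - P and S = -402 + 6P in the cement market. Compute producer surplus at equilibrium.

Equilibrium: 95 - P = -402 + 6P gives P* = 71, Q* = 24.
Supply starts at P = 67 (where S = 0).
PS = ½(71 − 67)(24) = 48.

Producer surplus = 48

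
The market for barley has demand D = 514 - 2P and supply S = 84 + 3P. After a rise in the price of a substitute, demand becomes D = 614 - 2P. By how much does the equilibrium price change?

Original equilibrium: P* = 86, Q* = 342.
New equilibrium: 614 - 2P = 84 + 3P, so 530 = 5P and P' = 106; Q' = 614 − 2(106) = 402.
Change in price: 106 − 86 = 20.

ΔP = 20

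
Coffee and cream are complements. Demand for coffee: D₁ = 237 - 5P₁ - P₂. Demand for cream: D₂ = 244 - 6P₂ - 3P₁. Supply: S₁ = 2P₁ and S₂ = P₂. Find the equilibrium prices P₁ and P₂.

P₁ = 1415/46, P₂ = 997/46

Market 1: 237 - 5P₁ - P₂ = 2P₁ → 7P₁ + P₂ = 237.
Market 2: 7P₂ + 3P₁ = 244.
Eliminating P₂: 7×(1) − 1×(2) gives 46P₁ = 1415, so P₁ = 1415/46.
Back-substitute into (2): P₂ = (244 − 3×1415/46) / 7 = 997/46.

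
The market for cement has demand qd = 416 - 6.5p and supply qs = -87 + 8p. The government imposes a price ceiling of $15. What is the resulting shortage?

Shortage = 285.5

Equilibrium price would be p* = 1006/29, so the ceiling at 15 binds.
At p = 15: qd = 416 − 6.5(15) = 318.5, qs = -87 + 8(15) = 33.
Shortage = 318.5 − 33 = 285.5.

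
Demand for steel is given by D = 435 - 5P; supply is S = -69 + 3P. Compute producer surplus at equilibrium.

Equilibrium: 435 - 5P = -69 + 3P gives P* = 63, Q* = 120.
Supply starts at P = 23 (where S = 0).
PS = ½(63 − 23)(120) = 2400.

Producer surplus = 2400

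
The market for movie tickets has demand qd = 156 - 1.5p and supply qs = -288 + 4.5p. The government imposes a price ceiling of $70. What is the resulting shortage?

Equilibrium price would be p* = 74, so the ceiling at 70 binds.
At p = 70: qd = 156 − 1.5(70) = 51, qs = -288 + 4.5(70) = 27.
Shortage = 51 − 27 = 24.

Shortage = 24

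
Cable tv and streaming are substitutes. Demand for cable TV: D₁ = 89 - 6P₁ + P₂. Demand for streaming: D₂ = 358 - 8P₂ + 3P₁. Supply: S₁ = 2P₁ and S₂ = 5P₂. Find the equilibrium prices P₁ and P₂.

P₁ = 15, P₂ = 31

Market 1: 89 - 6P₁ + P₂ = 2P₁ → 8P₁ - P₂ = 89.
Market 2: 13P₂ - 3P₁ = 358.
Eliminating P₂: 13×(1) + 1×(2) gives 101P₁ = 1515, so P₁ = 15.
Back-substitute into (2): P₂ = (358 + 3×15) / 13 = 31.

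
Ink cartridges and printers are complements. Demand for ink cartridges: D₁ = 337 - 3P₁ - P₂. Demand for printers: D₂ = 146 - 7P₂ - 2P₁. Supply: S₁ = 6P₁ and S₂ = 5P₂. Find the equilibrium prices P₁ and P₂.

P₁ = 1949/53, P₂ = 320/53

Market 1: 337 - 3P₁ - P₂ = 6P₁ → 9P₁ + P₂ = 337.
Market 2: 12P₂ + 2P₁ = 146.
Eliminating P₂: 12×(1) − 1×(2) gives 106P₁ = 3898, so P₁ = 1949/53.
Back-substitute into (2): P₂ = (146 − 2×1949/53) / 12 = 320/53.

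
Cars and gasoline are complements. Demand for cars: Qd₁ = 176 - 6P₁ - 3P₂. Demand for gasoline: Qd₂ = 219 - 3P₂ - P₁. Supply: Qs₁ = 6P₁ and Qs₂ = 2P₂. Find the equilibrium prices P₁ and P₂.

Market 1: 176 - 6P₁ - 3P₂ = 6P₁ → 12P₁ + 3P₂ = 176.
Market 2: 5P₂ + P₁ = 219.
Eliminating P₂: 5×(1) − 3×(2) gives 57P₁ = 223, so P₁ = 223/57.
Back-substitute into (2): P₂ = (219 − 1×223/57) / 5 = 2452/57.

P₁ = 223/57, P₂ = 2452/57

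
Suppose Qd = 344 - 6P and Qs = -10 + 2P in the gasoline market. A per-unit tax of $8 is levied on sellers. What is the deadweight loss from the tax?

Pre-tax equilibrium: P* = 44.25, Q* = 78.5.
Tax on sellers shifts supply to Qs = -10 + 2(P − 8) = -26 + 2P.
344 - 6P = -26 + 2P gives buyer price Pb = 46.25; sellers receive Ps = 46.25 − 8 = 38.25.
New quantity: Q = 344 − 6(46.25) = 66.5.
DWL = ½ × 8 × (78.5 − 66.5) = 48.

Deadweight loss = 48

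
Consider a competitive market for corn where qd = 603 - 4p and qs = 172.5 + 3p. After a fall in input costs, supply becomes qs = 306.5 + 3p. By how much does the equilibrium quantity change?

Original equilibrium: p* = 61.5, q* = 357.
New equilibrium: 603 - 4p = 306.5 + 3p, so 296.5 = 7p and p' = 593/14; q' = 603 − 4(593/14) = 3035/7.
Change in quantity: 3035/7 − 357 = 536/7.

Δq = 536/7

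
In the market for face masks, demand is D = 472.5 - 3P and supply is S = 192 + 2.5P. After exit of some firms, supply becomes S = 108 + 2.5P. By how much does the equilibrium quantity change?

ΔQ = -504/11

Original equilibrium: P* = 51, Q* = 319.5.
New equilibrium: 472.5 - 3P = 108 + 2.5P, so 364.5 = 5.5P and P' = 729/11; Q' = 472.5 − 3(729/11) = 6021/22.
Change in quantity: 6021/22 − 319.5 = -504/11.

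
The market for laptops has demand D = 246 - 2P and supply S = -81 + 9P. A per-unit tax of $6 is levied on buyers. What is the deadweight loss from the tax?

Pre-tax equilibrium: P* = 327/11, Q* = 2052/11.
Tax on buyers shifts demand to D = 246 − 2(P + 6) = 234 - 2P.
234 - 2P = -81 + 9P gives seller price Ps = 315/11; buyers pay Pb = 315/11 + 6 = 381/11.
New quantity: Q = 246 − 2(381/11) = 1944/11.
DWL = ½ × 6 × (2052/11 − 1944/11) = 324/11.

Deadweight loss = 324/11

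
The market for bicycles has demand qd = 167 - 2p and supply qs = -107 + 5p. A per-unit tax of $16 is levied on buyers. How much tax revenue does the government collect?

Tax revenue = 7376/7

Pre-tax equilibrium: p* = 274/7, q* = 621/7.
Tax on buyers shifts demand to qd = 167 − 2(p + 16) = 135 - 2p.
135 - 2p = -107 + 5p gives seller price ps = 242/7; buyers pay pb = 242/7 + 16 = 354/7.
New quantity: q = 167 − 2(354/7) = 461/7.
Revenue = 16 × 461/7 = 7376/7.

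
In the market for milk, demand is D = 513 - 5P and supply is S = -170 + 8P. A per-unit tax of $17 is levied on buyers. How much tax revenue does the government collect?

Pre-tax equilibrium: P* = 683/13, Q* = 3254/13.
Tax on buyers shifts demand to D = 513 − 5(P + 17) = 428 - 5P.
428 - 5P = -170 + 8P gives seller price Ps = 46; buyers pay Pb = 46 + 17 = 63.
New quantity: Q = 513 − 5(63) = 198.
Revenue = 17 × 198 = 3366.

Tax revenue = 3366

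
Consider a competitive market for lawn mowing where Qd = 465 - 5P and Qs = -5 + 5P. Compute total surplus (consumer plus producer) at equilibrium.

Total surplus = 10580

Equilibrium: 465 - 5P = -5 + 5P gives P* = 47, Q* = 230.
Demand choke price: P = 93; supply starts at P = 1.
CS = ½(93 − 47)(230) = 5290; PS = ½(47 − 1)(230) = 5290.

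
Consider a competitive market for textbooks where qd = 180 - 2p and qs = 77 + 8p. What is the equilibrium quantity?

Set qd = qs: 180 - 2p = 77 + 8p.
103 = 10p, so p* = 10.3.
q* = 180 − 2(10.3) = 159.4.

q* = 159.4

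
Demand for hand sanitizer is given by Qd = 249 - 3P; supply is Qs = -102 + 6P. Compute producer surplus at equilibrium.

Producer surplus = 1452

Equilibrium: 249 - 3P = -102 + 6P gives P* = 39, Q* = 132.
Supply starts at P = 17 (where Qs = 0).
PS = ½(39 − 17)(132) = 1452.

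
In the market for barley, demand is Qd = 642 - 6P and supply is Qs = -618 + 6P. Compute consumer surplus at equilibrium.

Consumer surplus = 12

Equilibrium: 642 - 6P = -618 + 6P gives P* = 105, Q* = 12.
Demand choke price (Qd = 0): P = 107.
CS = ½(107 − 105)(12) = 12.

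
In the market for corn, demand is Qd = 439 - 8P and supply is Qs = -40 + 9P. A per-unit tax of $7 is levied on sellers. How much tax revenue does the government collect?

Tax revenue = 21889/17

Pre-tax equilibrium: P* = 479/17, Q* = 3631/17.
Tax on sellers shifts supply to Qs = -40 + 9(P − 7) = -103 + 9P.
439 - 8P = -103 + 9P gives buyer price Pb = 542/17; sellers receive Ps = 542/17 − 7 = 423/17.
New quantity: Q = 439 − 8(542/17) = 3127/17.
Revenue = 7 × 3127/17 = 21889/17.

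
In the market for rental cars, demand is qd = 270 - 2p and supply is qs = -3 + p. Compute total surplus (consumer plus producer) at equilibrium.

Equilibrium: 270 - 2p = -3 + p gives p* = 91, q* = 88.
Demand choke price: p = 135; supply starts at p = 3.
CS = ½(135 − 91)(88) = 1936; PS = ½(91 − 3)(88) = 3872.

Total surplus = 5808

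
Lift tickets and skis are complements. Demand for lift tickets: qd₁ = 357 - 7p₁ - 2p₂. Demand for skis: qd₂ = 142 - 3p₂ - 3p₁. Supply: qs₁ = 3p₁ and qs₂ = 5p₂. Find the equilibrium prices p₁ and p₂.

Market 1: 357 - 7p₁ - 2p₂ = 3p₁ → 10p₁ + 2p₂ = 357.
Market 2: 8p₂ + 3p₁ = 142.
Eliminating p₂: 8×(1) − 2×(2) gives 74p₁ = 2572, so p₁ = 1286/37.
Back-substitute into (2): p₂ = (142 − 3×1286/37) / 8 = 349/74.

p₁ = 1286/37, p₂ = 349/74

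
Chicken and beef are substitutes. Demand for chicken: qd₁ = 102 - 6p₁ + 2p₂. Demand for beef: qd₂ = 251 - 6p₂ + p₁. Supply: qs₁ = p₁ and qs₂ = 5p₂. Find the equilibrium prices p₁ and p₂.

p₁ = 1624/75, p₂ = 1859/75

Market 1: 102 - 6p₁ + 2p₂ = p₁ → 7p₁ - 2p₂ = 102.
Market 2: 11p₂ - p₁ = 251.
Eliminating p₂: 11×(1) + 2×(2) gives 75p₁ = 1624, so p₁ = 1624/75.
Back-substitute into (2): p₂ = (251 + 1×1624/75) / 11 = 1859/75.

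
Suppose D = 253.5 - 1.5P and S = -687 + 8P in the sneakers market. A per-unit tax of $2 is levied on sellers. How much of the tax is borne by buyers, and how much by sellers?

Buyers bear 32/19, sellers bear 6/19

Pre-tax equilibrium: P* = 99, Q* = 105.
Tax on sellers shifts supply to S = -687 + 8(P − 2) = -703 + 8P.
253.5 - 1.5P = -703 + 8P gives buyer price Pb = 1913/19; sellers receive Ps = 1913/19 − 2 = 1875/19.
New quantity: Q = 253.5 − 1.5(1913/19) = 1947/19.
Buyer burden = 1913/19 − 99 = 32/19; seller burden = 99 − 1875/19 = 6/19.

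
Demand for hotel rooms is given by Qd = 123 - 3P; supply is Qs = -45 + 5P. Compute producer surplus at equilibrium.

Producer surplus = 360

Equilibrium: 123 - 3P = -45 + 5P gives P* = 21, Q* = 60.
Supply starts at P = 9 (where Qs = 0).
PS = ½(21 − 9)(60) = 360.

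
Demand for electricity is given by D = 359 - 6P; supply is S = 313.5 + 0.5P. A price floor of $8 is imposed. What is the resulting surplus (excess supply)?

Surplus = 6.5

Equilibrium price would be P* = 7, so the floor at 8 binds.
At P = 8: D = 311, S = 317.5.
Surplus = 317.5 − 311 = 6.5.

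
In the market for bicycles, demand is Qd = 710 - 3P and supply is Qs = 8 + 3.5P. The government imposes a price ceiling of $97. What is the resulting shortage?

Shortage = 71.5

Equilibrium price would be P* = 108, so the ceiling at 97 binds.
At P = 97: Qd = 710 − 3(97) = 419, Qs = 8 + 3.5(97) = 347.5.
Shortage = 419 − 347.5 = 71.5.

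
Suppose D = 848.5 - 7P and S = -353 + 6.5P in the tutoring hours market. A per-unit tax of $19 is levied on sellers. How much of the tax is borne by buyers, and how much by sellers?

Buyers bear 247/27, sellers bear 266/27

Pre-tax equilibrium: P* = 89, Q* = 225.5.
Tax on sellers shifts supply to S = -353 + 6.5(P − 19) = -476.5 + 6.5P.
848.5 - 7P = -476.5 + 6.5P gives buyer price Pb = 2650/27; sellers receive Ps = 2650/27 − 19 = 2137/27.
New quantity: Q = 848.5 − 7(2650/27) = 8719/54.
Buyer burden = 2650/27 − 89 = 247/27; seller burden = 89 − 2137/27 = 266/27.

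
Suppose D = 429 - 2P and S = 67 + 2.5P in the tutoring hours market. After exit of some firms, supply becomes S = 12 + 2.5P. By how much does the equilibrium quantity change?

Original equilibrium: P* = 724/9, Q* = 2413/9.
New equilibrium: 429 - 2P = 12 + 2.5P, so 417 = 4.5P and P' = 278/3; Q' = 429 − 2(278/3) = 731/3.
Change in quantity: 731/3 − 2413/9 = -220/9.

ΔQ = -220/9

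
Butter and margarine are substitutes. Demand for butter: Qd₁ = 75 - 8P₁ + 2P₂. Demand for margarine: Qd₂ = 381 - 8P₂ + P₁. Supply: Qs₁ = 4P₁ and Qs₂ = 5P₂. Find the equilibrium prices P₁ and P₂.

P₁ = 1737/154, P₂ = 4647/154

Market 1: 75 - 8P₁ + 2P₂ = 4P₁ → 12P₁ - 2P₂ = 75.
Market 2: 13P₂ - P₁ = 381.
Eliminating P₂: 13×(1) + 2×(2) gives 154P₁ = 1737, so P₁ = 1737/154.
Back-substitute into (2): P₂ = (381 + 1×1737/154) / 13 = 4647/154.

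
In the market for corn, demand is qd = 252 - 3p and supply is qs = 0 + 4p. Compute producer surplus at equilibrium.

Equilibrium: 252 - 3p = 0 + 4p gives p* = 36, q* = 144.
Supply starts at p = 0 (where qs = 0).
PS = ½(36 − 0)(144) = 2592.

Producer surplus = 2592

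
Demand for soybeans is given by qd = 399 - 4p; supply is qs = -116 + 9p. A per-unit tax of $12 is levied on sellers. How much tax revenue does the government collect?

Pre-tax equilibrium: p* = 515/13, q* = 3127/13.
Tax on sellers shifts supply to qs = -116 + 9(p − 12) = -224 + 9p.
399 - 4p = -224 + 9p gives buyer price pb = 623/13; sellers receive ps = 623/13 − 12 = 467/13.
New quantity: q = 399 − 4(623/13) = 2695/13.
Revenue = 12 × 2695/13 = 32340/13.

Tax revenue = 32340/13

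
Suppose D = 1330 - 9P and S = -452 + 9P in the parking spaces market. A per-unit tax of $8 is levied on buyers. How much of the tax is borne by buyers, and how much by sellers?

Pre-tax equilibrium: P* = 99, Q* = 439.
Tax on buyers shifts demand to D = 1330 − 9(P + 8) = 1258 - 9P.
1258 - 9P = -452 + 9P gives seller price Ps = 95; buyers pay Pb = 95 + 8 = 103.
New quantity: Q = 1330 − 9(103) = 403.
Buyer burden = 103 − 99 = 4; seller burden = 99 − 95 = 4.

Buyers bear $4, sellers bear $4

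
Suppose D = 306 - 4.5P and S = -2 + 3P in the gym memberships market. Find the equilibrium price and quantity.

Set D = S: 306 - 4.5P = -2 + 3P.
308 = 7.5P, so P* = 616/15.
Q* = 306 − 4.5(616/15) = 121.2.

P* = 616/15, Q* = 121.2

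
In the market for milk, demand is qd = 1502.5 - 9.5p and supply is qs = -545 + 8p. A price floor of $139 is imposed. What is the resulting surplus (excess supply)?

Surplus = 385

Equilibrium price would be p* = 117, so the floor at 139 binds.
At p = 139: qd = 182, qs = 567.
Surplus = 567 − 182 = 385.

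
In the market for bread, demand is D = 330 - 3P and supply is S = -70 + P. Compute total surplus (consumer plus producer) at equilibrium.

Total surplus = 600

Equilibrium: 330 - 3P = -70 + P gives P* = 100, Q* = 30.
Demand choke price: P = 110; supply starts at P = 70.
CS = ½(110 − 100)(30) = 150; PS = ½(100 − 70)(30) = 450.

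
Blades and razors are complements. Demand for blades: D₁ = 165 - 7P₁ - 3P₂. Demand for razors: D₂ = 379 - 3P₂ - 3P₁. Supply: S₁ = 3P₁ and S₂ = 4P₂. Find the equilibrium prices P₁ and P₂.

Market 1: 165 - 7P₁ - 3P₂ = 3P₁ → 10P₁ + 3P₂ = 165.
Market 2: 7P₂ + 3P₁ = 379.
Eliminating P₂: 7×(1) − 3×(2) gives 61P₁ = 18, so P₁ = 18/61.
Back-substitute into (2): P₂ = (379 − 3×18/61) / 7 = 3295/61.

P₁ = 18/61, P₂ = 3295/61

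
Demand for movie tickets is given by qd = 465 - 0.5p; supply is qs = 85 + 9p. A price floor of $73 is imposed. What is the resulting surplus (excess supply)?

Equilibrium price would be p* = 40, so the floor at 73 binds.
At p = 73: qd = 428.5, qs = 742.
Surplus = 742 − 428.5 = 313.5.

Surplus = 313.5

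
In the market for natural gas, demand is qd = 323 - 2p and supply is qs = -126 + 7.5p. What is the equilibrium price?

p* = 898/19

Set qd = qs: 323 - 2p = -126 + 7.5p.
449 = 9.5p, so p* = 898/19.
q* = 323 − 2(898/19) = 4341/19.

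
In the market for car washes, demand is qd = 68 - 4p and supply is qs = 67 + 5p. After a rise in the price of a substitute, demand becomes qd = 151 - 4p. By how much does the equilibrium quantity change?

Δq = 415/9

Original equilibrium: p* = 1/9, q* = 608/9.
New equilibrium: 151 - 4p = 67 + 5p, so 84 = 9p and p' = 28/3; q' = 151 − 4(28/3) = 341/3.
Change in quantity: 341/3 − 608/9 = 415/9.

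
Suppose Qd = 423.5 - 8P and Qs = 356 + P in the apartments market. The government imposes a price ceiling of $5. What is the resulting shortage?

Equilibrium price would be P* = 7.5, so the ceiling at 5 binds.
At P = 5: Qd = 423.5 − 8(5) = 383.5, Qs = 356 + 1(5) = 361.
Shortage = 383.5 − 361 = 22.5.

Shortage = 22.5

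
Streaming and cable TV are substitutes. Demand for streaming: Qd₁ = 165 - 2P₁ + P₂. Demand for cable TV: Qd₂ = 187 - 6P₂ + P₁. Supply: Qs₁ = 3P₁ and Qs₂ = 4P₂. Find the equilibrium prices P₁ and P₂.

Market 1: 165 - 2P₁ + P₂ = 3P₁ → 5P₁ - P₂ = 165.
Market 2: 10P₂ - P₁ = 187.
Eliminating P₂: 10×(1) + 1×(2) gives 49P₁ = 1837, so P₁ = 1837/49.
Back-substitute into (2): P₂ = (187 + 1×1837/49) / 10 = 1100/49.

P₁ = 1837/49, P₂ = 1100/49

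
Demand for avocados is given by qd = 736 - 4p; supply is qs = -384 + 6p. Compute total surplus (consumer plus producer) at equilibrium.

Equilibrium: 736 - 4p = -384 + 6p gives p* = 112, q* = 288.
Demand choke price: p = 184; supply starts at p = 64.
CS = ½(184 − 112)(288) = 10368; PS = ½(112 − 64)(288) = 6912.

Total surplus = 17280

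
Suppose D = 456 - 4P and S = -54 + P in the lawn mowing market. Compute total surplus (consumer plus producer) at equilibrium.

Total surplus = 1440

Equilibrium: 456 - 4P = -54 + P gives P* = 102, Q* = 48.
Demand choke price: P = 114; supply starts at P = 54.
CS = ½(114 − 102)(48) = 288; PS = ½(102 − 54)(48) = 1152.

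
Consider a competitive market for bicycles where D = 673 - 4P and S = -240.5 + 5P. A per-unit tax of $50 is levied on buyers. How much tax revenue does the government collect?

Pre-tax equilibrium: P* = 101.5, Q* = 267.
Tax on buyers shifts demand to D = 673 − 4(P + 50) = 473 - 4P.
473 - 4P = -240.5 + 5P gives seller price Ps = 1427/18; buyers pay Pb = 1427/18 + 50 = 2327/18.
New quantity: Q = 673 − 4(2327/18) = 1403/9.
Revenue = 50 × 1403/9 = 70150/9.

Tax revenue = 70150/9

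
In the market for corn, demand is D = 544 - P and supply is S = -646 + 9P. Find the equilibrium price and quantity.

Set D = S: 544 - P = -646 + 9P.
1190 = 10P, so P* = 119.
Q* = 544 − 1(119) = 425.

P* = 119, Q* = 425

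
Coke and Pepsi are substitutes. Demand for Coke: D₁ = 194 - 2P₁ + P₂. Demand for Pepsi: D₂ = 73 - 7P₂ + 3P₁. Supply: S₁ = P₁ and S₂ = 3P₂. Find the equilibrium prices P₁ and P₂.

Market 1: 194 - 2P₁ + P₂ = P₁ → 3P₁ - P₂ = 194.
Market 2: 10P₂ - 3P₁ = 73.
Eliminating P₂: 10×(1) + 1×(2) gives 27P₁ = 2013, so P₁ = 671/9.
Back-substitute into (2): P₂ = (73 + 3×671/9) / 10 = 89/3.

P₁ = 671/9, P₂ = 89/3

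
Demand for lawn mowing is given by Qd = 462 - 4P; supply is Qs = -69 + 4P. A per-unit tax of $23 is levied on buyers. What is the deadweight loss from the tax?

Deadweight loss = 529

Pre-tax equilibrium: P* = 66.375, Q* = 196.5.
Tax on buyers shifts demand to Qd = 462 − 4(P + 23) = 370 - 4P.
370 - 4P = -69 + 4P gives seller price Ps = 54.875; buyers pay Pb = 54.875 + 23 = 77.875.
New quantity: Q = 462 − 4(77.875) = 150.5.
DWL = ½ × 23 × (196.5 − 150.5) = 529.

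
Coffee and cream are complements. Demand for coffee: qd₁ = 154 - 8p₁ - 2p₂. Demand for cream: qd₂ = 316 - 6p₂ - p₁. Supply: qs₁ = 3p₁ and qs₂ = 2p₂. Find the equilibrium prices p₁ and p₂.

p₁ = 300/43, p₂ = 1661/43

Market 1: 154 - 8p₁ - 2p₂ = 3p₁ → 11p₁ + 2p₂ = 154.
Market 2: 8p₂ + p₁ = 316.
Eliminating p₂: 8×(1) − 2×(2) gives 86p₁ = 600, so p₁ = 300/43.
Back-substitute into (2): p₂ = (316 − 1×300/43) / 8 = 1661/43.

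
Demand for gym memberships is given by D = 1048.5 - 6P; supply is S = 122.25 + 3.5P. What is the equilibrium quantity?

Q* = 463.5

Set D = S: 1048.5 - 6P = 122.25 + 3.5P.
926.25 = 9.5P, so P* = 97.5.
Q* = 1048.5 − 6(97.5) = 463.5.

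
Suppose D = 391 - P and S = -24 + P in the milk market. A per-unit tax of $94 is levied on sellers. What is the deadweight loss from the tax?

Deadweight loss = 2209

Pre-tax equilibrium: P* = 207.5, Q* = 183.5.
Tax on sellers shifts supply to S = -24 + 1(P − 94) = -118 + P.
391 - P = -118 + P gives buyer price Pb = 254.5; sellers receive Ps = 254.5 − 94 = 160.5.
New quantity: Q = 391 − 1(254.5) = 136.5.
DWL = ½ × 94 × (183.5 − 136.5) = 2209.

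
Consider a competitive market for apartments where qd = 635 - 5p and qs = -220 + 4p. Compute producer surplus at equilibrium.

Equilibrium: 635 - 5p = -220 + 4p gives p* = 95, q* = 160.
Supply starts at p = 55 (where qs = 0).
PS = ½(95 − 55)(160) = 3200.

Producer surplus = 3200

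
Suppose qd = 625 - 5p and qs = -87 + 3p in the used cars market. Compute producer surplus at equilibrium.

Producer surplus = 5400

Equilibrium: 625 - 5p = -87 + 3p gives p* = 89, q* = 180.
Supply starts at p = 29 (where qs = 0).
PS = ½(89 − 29)(180) = 5400.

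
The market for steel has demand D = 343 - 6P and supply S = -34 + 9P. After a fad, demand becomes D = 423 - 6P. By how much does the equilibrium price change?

ΔP = 16/3

Original equilibrium: P* = 377/15, Q* = 192.2.
New equilibrium: 423 - 6P = -34 + 9P, so 457 = 15P and P' = 457/15; Q' = 423 − 6(457/15) = 240.2.
Change in price: 457/15 − 377/15 = 16/3.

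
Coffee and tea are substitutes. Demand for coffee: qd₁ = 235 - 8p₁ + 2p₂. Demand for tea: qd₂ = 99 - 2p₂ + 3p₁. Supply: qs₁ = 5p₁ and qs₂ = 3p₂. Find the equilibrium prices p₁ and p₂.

p₁ = 1373/59, p₂ = 1992/59

Market 1: 235 - 8p₁ + 2p₂ = 5p₁ → 13p₁ - 2p₂ = 235.
Market 2: 5p₂ - 3p₁ = 99.
Eliminating p₂: 5×(1) + 2×(2) gives 59p₁ = 1373, so p₁ = 1373/59.
Back-substitute into (2): p₂ = (99 + 3×1373/59) / 5 = 1992/59.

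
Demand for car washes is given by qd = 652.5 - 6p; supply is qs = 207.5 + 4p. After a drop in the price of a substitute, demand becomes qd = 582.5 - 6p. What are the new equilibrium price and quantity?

Original equilibrium: p* = 44.5, q* = 385.5.
New equilibrium: 582.5 - 6p = 207.5 + 4p, so 375 = 10p and p' = 37.5; q' = 582.5 − 6(37.5) = 357.5.

p' = 37.5, q' = 357.5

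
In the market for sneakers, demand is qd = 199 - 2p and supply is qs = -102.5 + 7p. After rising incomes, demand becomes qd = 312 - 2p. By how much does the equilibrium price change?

Original equilibrium: p* = 33.5, q* = 132.
New equilibrium: 312 - 2p = -102.5 + 7p, so 414.5 = 9p and p' = 829/18; q' = 312 − 2(829/18) = 1979/9.
Change in price: 829/18 − 33.5 = 113/9.

Δp = 113/9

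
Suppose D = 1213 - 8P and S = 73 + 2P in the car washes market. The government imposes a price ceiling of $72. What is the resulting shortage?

Equilibrium price would be P* = 114, so the ceiling at 72 binds.
At P = 72: D = 1213 − 8(72) = 637, S = 73 + 2(72) = 217.
Shortage = 637 − 217 = 420.

Shortage = 420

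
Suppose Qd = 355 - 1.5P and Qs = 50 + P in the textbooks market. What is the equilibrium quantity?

Q* = 172

Set Qd = Qs: 355 - 1.5P = 50 + P.
305 = 2.5P, so P* = 122.
Q* = 355 − 1.5(122) = 172.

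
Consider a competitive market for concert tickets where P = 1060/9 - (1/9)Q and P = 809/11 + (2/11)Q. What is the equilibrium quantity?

Set the two price expressions equal: 1060/9 - (1/9)Q = 809/11 + (2/11)Q.
4379/99 = (29/99)Q, so Q* = 151.
P* = 1060/9 − (1/9)(151) = 101.

Q* = 151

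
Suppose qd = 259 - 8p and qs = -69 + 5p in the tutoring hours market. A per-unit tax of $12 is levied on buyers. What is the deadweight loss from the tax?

Pre-tax equilibrium: p* = 328/13, q* = 743/13.
Tax on buyers shifts demand to qd = 259 − 8(p + 12) = 163 - 8p.
163 - 8p = -69 + 5p gives seller price ps = 232/13; buyers pay pb = 232/13 + 12 = 388/13.
New quantity: q = 259 − 8(388/13) = 263/13.
DWL = ½ × 12 × (743/13 − 263/13) = 2880/13.

Deadweight loss = 2880/13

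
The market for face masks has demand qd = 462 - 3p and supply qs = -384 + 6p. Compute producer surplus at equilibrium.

Equilibrium: 462 - 3p = -384 + 6p gives p* = 94, q* = 180.
Supply starts at p = 64 (where qs = 0).
PS = ½(94 − 64)(180) = 2700.

Producer surplus = 2700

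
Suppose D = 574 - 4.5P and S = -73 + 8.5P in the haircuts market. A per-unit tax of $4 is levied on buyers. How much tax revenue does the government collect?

Pre-tax equilibrium: P* = 647/13, Q* = 9101/26.
Tax on buyers shifts demand to D = 574 − 4.5(P + 4) = 556 - 4.5P.
556 - 4.5P = -73 + 8.5P gives seller price Ps = 629/13; buyers pay Pb = 629/13 + 4 = 681/13.
New quantity: Q = 574 − 4.5(681/13) = 8795/26.
Revenue = 4 × 8795/26 = 17590/13.

Tax revenue = 17590/13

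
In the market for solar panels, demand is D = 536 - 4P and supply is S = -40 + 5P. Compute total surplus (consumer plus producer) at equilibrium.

Total surplus = 17640

Equilibrium: 536 - 4P = -40 + 5P gives P* = 64, Q* = 280.
Demand choke price: P = 134; supply starts at P = 8.
CS = ½(134 − 64)(280) = 9800; PS = ½(64 − 8)(280) = 7840.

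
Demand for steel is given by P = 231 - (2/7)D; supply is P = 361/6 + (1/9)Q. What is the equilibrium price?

P* = 108

Set the two price expressions equal: 231 - (2/7)Q = 361/6 + (1/9)Q.
1025/6 = (25/63)Q, so Q* = 430.5.
P* = 231 − (2/7)(430.5) = 108.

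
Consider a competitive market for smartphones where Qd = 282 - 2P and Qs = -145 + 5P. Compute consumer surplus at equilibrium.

Consumer surplus = 6400

Equilibrium: 282 - 2P = -145 + 5P gives P* = 61, Q* = 160.
Demand choke price (Qd = 0): P = 141.
CS = ½(141 − 61)(160) = 6400.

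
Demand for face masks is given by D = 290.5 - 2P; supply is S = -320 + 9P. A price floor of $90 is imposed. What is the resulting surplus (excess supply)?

Surplus = 379.5

Equilibrium price would be P* = 55.5, so the floor at 90 binds.
At P = 90: D = 110.5, S = 490.
Surplus = 490 − 110.5 = 379.5.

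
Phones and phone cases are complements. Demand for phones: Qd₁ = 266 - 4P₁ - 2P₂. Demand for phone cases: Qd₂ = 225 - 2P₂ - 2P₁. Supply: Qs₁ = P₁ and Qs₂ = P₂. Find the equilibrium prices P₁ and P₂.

P₁ = 348/11, P₂ = 593/11

Market 1: 266 - 4P₁ - 2P₂ = P₁ → 5P₁ + 2P₂ = 266.
Market 2: 3P₂ + 2P₁ = 225.
Eliminating P₂: 3×(1) − 2×(2) gives 11P₁ = 348, so P₁ = 348/11.
Back-substitute into (2): P₂ = (225 − 2×348/11) / 3 = 593/11.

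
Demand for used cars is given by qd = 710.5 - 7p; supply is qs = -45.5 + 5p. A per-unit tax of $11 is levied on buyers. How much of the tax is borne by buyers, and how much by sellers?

Pre-tax equilibrium: p* = 63, q* = 269.5.
Tax on buyers shifts demand to qd = 710.5 − 7(p + 11) = 633.5 - 7p.
633.5 - 7p = -45.5 + 5p gives seller price ps = 679/12; buyers pay pb = 679/12 + 11 = 811/12.
New quantity: q = 710.5 − 7(811/12) = 2849/12.
Buyer burden = 811/12 − 63 = 55/12; seller burden = 63 − 679/12 = 77/12.

Buyers bear 55/12, sellers bear 77/12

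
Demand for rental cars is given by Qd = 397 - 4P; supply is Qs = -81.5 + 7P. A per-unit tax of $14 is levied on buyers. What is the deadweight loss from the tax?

Pre-tax equilibrium: P* = 43.5, Q* = 223.
Tax on buyers shifts demand to Qd = 397 − 4(P + 14) = 341 - 4P.
341 - 4P = -81.5 + 7P gives seller price Ps = 845/22; buyers pay Pb = 845/22 + 14 = 1153/22.
New quantity: Q = 397 − 4(1153/22) = 2061/11.
DWL = ½ × 14 × (223 − 2061/11) = 2744/11.

Deadweight loss = 2744/11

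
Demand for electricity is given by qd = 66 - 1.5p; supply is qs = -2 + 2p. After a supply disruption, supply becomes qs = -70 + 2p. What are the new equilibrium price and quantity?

Original equilibrium: p* = 136/7, q* = 258/7.
New equilibrium: 66 - 1.5p = -70 + 2p, so 136 = 3.5p and p' = 272/7; q' = 66 − 1.5(272/7) = 54/7.

p' = 272/7, q' = 54/7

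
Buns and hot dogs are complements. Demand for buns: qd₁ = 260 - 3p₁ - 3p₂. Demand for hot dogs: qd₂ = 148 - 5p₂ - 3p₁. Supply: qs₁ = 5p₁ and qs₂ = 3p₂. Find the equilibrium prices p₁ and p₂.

Market 1: 260 - 3p₁ - 3p₂ = 5p₁ → 8p₁ + 3p₂ = 260.
Market 2: 8p₂ + 3p₁ = 148.
Eliminating p₂: 8×(1) − 3×(2) gives 55p₁ = 1636, so p₁ = 1636/55.
Back-substitute into (2): p₂ = (148 − 3×1636/55) / 8 = 404/55.

p₁ = 1636/55, p₂ = 404/55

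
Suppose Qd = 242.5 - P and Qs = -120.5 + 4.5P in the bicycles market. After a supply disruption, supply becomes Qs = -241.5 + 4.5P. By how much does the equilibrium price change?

Original equilibrium: P* = 66, Q* = 176.5.
New equilibrium: 242.5 - P = -241.5 + 4.5P, so 484 = 5.5P and P' = 88; Q' = 242.5 − 1(88) = 154.5.
Change in price: 88 − 66 = 22.

ΔP = 22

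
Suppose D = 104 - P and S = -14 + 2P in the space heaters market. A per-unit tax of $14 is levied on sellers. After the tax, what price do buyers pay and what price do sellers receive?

Buyers pay 146/3, sellers receive 104/3

Pre-tax equilibrium: P* = 118/3, Q* = 194/3.
Tax on sellers shifts supply to S = -14 + 2(P − 14) = -42 + 2P.
104 - P = -42 + 2P gives buyer price Pb = 146/3; sellers receive Ps = 146/3 − 14 = 104/3.
New quantity: Q = 104 − 1(146/3) = 166/3.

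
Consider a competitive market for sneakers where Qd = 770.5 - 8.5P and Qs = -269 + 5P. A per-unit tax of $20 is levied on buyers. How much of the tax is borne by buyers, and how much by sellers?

Pre-tax equilibrium: P* = 77, Q* = 116.
Tax on buyers shifts demand to Qd = 770.5 − 8.5(P + 20) = 600.5 - 8.5P.
600.5 - 8.5P = -269 + 5P gives seller price Ps = 1739/27; buyers pay Pb = 1739/27 + 20 = 2279/27.
New quantity: Q = 770.5 − 8.5(2279/27) = 1432/27.
Buyer burden = 2279/27 − 77 = 200/27; seller burden = 77 − 1739/27 = 340/27.

Buyers bear 200/27, sellers bear 340/27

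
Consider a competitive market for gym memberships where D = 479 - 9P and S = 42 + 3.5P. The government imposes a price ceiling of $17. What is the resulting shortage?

Shortage = 224.5

Equilibrium price would be P* = 34.96, so the ceiling at 17 binds.
At P = 17: D = 479 − 9(17) = 326, S = 42 + 3.5(17) = 101.5.
Shortage = 326 − 101.5 = 224.5.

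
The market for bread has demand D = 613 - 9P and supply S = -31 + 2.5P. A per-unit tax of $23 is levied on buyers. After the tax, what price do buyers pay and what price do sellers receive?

Pre-tax equilibrium: P* = 56, Q* = 109.
Tax on buyers shifts demand to D = 613 − 9(P + 23) = 406 - 9P.
406 - 9P = -31 + 2.5P gives seller price Ps = 38; buyers pay Pb = 38 + 23 = 61.
New quantity: Q = 613 − 9(61) = 64.

Buyers pay $61, sellers receive $38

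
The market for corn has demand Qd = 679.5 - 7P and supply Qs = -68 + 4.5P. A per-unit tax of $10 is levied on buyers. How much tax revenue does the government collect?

Pre-tax equilibrium: P* = 65, Q* = 224.5.
Tax on buyers shifts demand to Qd = 679.5 − 7(P + 10) = 609.5 - 7P.
609.5 - 7P = -68 + 4.5P gives seller price Ps = 1355/23; buyers pay Pb = 1355/23 + 10 = 1585/23.
New quantity: Q = 679.5 − 7(1585/23) = 9067/46.
Revenue = 10 × 9067/46 = 45335/23.

Tax revenue = 45335/23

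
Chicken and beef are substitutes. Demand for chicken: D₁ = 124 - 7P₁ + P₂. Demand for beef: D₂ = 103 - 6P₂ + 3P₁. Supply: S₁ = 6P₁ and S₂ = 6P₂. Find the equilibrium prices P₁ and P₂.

P₁ = 1591/153, P₂ = 1711/153

Market 1: 124 - 7P₁ + P₂ = 6P₁ → 13P₁ - P₂ = 124.
Market 2: 12P₂ - 3P₁ = 103.
Eliminating P₂: 12×(1) + 1×(2) gives 153P₁ = 1591, so P₁ = 1591/153.
Back-substitute into (2): P₂ = (103 + 3×1591/153) / 12 = 1711/153.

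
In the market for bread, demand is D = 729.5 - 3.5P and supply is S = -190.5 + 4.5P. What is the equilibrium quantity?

Set D = S: 729.5 - 3.5P = -190.5 + 4.5P.
920 = 8P, so P* = 115.
Q* = 729.5 − 3.5(115) = 327.

Q* = 327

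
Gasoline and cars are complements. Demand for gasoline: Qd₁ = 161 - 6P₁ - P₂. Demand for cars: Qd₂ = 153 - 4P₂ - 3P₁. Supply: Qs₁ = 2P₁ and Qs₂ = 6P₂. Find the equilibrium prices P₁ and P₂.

P₁ = 1457/77, P₂ = 741/77

Market 1: 161 - 6P₁ - P₂ = 2P₁ → 8P₁ + P₂ = 161.
Market 2: 10P₂ + 3P₁ = 153.
Eliminating P₂: 10×(1) − 1×(2) gives 77P₁ = 1457, so P₁ = 1457/77.
Back-substitute into (2): P₂ = (153 − 3×1457/77) / 10 = 741/77.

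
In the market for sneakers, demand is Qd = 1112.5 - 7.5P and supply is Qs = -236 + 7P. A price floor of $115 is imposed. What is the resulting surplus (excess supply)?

Surplus = 319

Equilibrium price would be P* = 93, so the floor at 115 binds.
At P = 115: Qd = 250, Qs = 569.
Surplus = 569 − 250 = 319.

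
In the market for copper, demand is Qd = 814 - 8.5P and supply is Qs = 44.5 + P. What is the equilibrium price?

Set Qd = Qs: 814 - 8.5P = 44.5 + P.
769.5 = 9.5P, so P* = 81.
Q* = 814 − 8.5(81) = 125.5.

P* = 81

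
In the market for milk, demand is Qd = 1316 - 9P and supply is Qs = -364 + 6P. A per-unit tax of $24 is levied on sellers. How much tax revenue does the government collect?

Pre-tax equilibrium: P* = 112, Q* = 308.
Tax on sellers shifts supply to Qs = -364 + 6(P − 24) = -508 + 6P.
1316 - 9P = -508 + 6P gives buyer price Pb = 121.6; sellers receive Ps = 121.6 − 24 = 97.6.
New quantity: Q = 1316 − 9(121.6) = 221.6.
Revenue = 24 × 221.6 = 5318.4.

Tax revenue = 5318.4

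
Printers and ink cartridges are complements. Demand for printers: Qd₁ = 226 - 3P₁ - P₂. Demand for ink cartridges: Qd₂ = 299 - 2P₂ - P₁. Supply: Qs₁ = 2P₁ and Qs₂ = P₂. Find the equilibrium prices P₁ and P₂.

Market 1: 226 - 3P₁ - P₂ = 2P₁ → 5P₁ + P₂ = 226.
Market 2: 3P₂ + P₁ = 299.
Eliminating P₂: 3×(1) − 1×(2) gives 14P₁ = 379, so P₁ = 379/14.
Back-substitute into (2): P₂ = (299 − 1×379/14) / 3 = 1269/14.

P₁ = 379/14, P₂ = 1269/14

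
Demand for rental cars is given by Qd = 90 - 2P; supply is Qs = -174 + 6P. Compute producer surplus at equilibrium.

Producer surplus = 48

Equilibrium: 90 - 2P = -174 + 6P gives P* = 33, Q* = 24.
Supply starts at P = 29 (where Qs = 0).
PS = ½(33 − 29)(24) = 48.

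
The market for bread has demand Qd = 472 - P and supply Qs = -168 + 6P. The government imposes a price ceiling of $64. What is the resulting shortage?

Shortage = 192

Equilibrium price would be P* = 640/7, so the ceiling at 64 binds.
At P = 64: Qd = 472 − 1(64) = 408, Qs = -168 + 6(64) = 216.
Shortage = 408 − 216 = 192.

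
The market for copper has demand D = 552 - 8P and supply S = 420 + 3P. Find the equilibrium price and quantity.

Set D = S: 552 - 8P = 420 + 3P.
132 = 11P, so P* = 12.
Q* = 552 − 8(12) = 456.

P* = 12, Q* = 456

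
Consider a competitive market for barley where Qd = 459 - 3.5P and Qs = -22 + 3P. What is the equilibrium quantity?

Q* = 200

Set Qd = Qs: 459 - 3.5P = -22 + 3P.
481 = 6.5P, so P* = 74.
Q* = 459 − 3.5(74) = 200.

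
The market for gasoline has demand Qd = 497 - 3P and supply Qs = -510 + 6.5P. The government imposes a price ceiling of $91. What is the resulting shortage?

Equilibrium price would be P* = 106, so the ceiling at 91 binds.
At P = 91: Qd = 497 − 3(91) = 224, Qs = -510 + 6.5(91) = 81.5.
Shortage = 224 − 81.5 = 142.5.

Shortage = 142.5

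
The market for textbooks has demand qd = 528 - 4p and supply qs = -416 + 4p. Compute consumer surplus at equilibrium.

Consumer surplus = 392

Equilibrium: 528 - 4p = -416 + 4p gives p* = 118, q* = 56.
Demand choke price (qd = 0): p = 132.
CS = ½(132 − 118)(56) = 392.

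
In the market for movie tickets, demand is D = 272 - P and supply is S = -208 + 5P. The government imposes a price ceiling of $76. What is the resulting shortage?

Equilibrium price would be P* = 80, so the ceiling at 76 binds.
At P = 76: D = 272 − 1(76) = 196, S = -208 + 5(76) = 172.
Shortage = 196 − 172 = 24.

Shortage = 24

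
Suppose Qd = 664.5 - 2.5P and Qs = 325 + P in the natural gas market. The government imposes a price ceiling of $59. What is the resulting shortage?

Shortage = 133

Equilibrium price would be P* = 97, so the ceiling at 59 binds.
At P = 59: Qd = 664.5 − 2.5(59) = 517, Qs = 325 + 1(59) = 384.
Shortage = 517 − 384 = 133.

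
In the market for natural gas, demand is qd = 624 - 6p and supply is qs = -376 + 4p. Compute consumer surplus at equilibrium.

Equilibrium: 624 - 6p = -376 + 4p gives p* = 100, q* = 24.
Demand choke price (qd = 0): p = 104.
CS = ½(104 − 100)(24) = 48.

Consumer surplus = 48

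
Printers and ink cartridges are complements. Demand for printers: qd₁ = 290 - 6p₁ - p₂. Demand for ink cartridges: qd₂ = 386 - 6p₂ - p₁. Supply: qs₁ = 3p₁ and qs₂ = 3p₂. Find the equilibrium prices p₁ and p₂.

p₁ = 27.8, p₂ = 39.8

Market 1: 290 - 6p₁ - p₂ = 3p₁ → 9p₁ + p₂ = 290.
Market 2: 9p₂ + p₁ = 386.
Eliminating p₂: 9×(1) − 1×(2) gives 80p₁ = 2224, so p₁ = 27.8.
Back-substitute into (2): p₂ = (386 − 1×27.8) / 9 = 39.8.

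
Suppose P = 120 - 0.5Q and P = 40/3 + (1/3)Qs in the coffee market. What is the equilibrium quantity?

Q* = 128

Set the two price expressions equal: 120 - 0.5Q = 40/3 + (1/3)Q.
320/3 = (5/6)Q, so Q* = 128.
P* = 120 − (0.5)(128) = 56.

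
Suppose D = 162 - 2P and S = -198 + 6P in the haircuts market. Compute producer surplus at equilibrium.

Equilibrium: 162 - 2P = -198 + 6P gives P* = 45, Q* = 72.
Supply starts at P = 33 (where S = 0).
PS = ½(45 − 33)(72) = 432.

Producer surplus = 432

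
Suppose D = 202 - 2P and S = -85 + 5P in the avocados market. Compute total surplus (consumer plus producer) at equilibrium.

Equilibrium: 202 - 2P = -85 + 5P gives P* = 41, Q* = 120.
Demand choke price: P = 101; supply starts at P = 17.
CS = ½(101 − 41)(120) = 3600; PS = ½(41 − 17)(120) = 1440.

Total surplus = 5040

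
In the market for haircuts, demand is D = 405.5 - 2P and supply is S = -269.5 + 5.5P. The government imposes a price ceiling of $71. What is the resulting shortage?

Equilibrium price would be P* = 90, so the ceiling at 71 binds.
At P = 71: D = 405.5 − 2(71) = 263.5, S = -269.5 + 5.5(71) = 121.
Shortage = 263.5 − 121 = 142.5.

Shortage = 142.5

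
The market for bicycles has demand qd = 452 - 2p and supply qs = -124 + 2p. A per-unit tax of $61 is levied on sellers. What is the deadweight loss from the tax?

Pre-tax equilibrium: p* = 144, q* = 164.
Tax on sellers shifts supply to qs = -124 + 2(p − 61) = -246 + 2p.
452 - 2p = -246 + 2p gives buyer price pb = 174.5; sellers receive ps = 174.5 − 61 = 113.5.
New quantity: q = 452 − 2(174.5) = 103.
DWL = ½ × 61 × (164 − 103) = 1860.5.

Deadweight loss = 1860.5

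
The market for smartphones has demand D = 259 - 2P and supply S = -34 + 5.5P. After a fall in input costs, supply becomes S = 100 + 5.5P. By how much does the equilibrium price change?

ΔP = -268/15

Original equilibrium: P* = 586/15, Q* = 2713/15.
New equilibrium: 259 - 2P = 100 + 5.5P, so 159 = 7.5P and P' = 21.2; Q' = 259 − 2(21.2) = 216.6.
Change in price: 21.2 − 586/15 = -268/15.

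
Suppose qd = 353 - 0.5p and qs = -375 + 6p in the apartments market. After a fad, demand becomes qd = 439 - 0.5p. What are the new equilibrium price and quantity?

Original equilibrium: p* = 112, q* = 297.
New equilibrium: 439 - 0.5p = -375 + 6p, so 814 = 6.5p and p' = 1628/13; q' = 439 − 0.5(1628/13) = 4893/13.

p' = 1628/13, q' = 4893/13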